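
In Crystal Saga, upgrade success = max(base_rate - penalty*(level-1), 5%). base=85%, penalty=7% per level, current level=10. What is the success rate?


raw_rate = 85 - 7 * (10 - 1)
= 85 - 7 * 9
= 85 - 63
= 22
Apply floor: max(22, 5) = 22%

22%


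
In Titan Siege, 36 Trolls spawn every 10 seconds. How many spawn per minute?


Spawns per minute = count * (60 / interval)
= 36 * (60 / 10)
= 36 * 6.0
= 216.0

216.0 per minute


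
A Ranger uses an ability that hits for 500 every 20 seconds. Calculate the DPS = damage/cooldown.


DPS = damage / cooldown
= 500 / 20
= 25.00

25.00 DPS


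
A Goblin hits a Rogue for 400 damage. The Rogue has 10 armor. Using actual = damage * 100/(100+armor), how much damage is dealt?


actual = 400 * 100 / (100 + 10)
= 400 * 100 / 110
= 40000 / 110
= 363.64

363.64 damage


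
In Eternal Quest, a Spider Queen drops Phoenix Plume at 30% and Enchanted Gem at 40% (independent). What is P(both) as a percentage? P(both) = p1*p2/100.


For independent events, P(both) = P(A) * P(B)
= 30% * 40%
= 1200 / 100 %
= 12.0%

12.0%


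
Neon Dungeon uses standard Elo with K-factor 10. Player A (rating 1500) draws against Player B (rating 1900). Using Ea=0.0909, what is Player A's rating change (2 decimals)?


Elo update: delta = K * (S - Ea), where S = 0.5 (draws)
S - Ea = 0.5 - 0.0909 = 0.4091
Rating change = 10 * 0.4091
= 4.09

4.09 rating points


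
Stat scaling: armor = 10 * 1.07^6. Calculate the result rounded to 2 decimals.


value = base * growth^level
= 10 * 1.07^6
= 10 * 1.50073
= 15.01

15.01 armor


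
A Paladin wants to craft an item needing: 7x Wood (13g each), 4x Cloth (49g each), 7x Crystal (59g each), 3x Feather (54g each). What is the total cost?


Cost breakdown:
  Wood: 7 * 13 = 91
  Cloth: 4 * 49 = 196
  Crystal: 7 * 59 = 413
  Feather: 3 * 54 = 162
Total = 91 + 196 + 413 + 162 = 862

862 gold


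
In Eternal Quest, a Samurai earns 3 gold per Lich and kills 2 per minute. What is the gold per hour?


Gold per minute = 3 * 2 = 6
Gold per hour = 6 * 60 = 360

360 gold/hour


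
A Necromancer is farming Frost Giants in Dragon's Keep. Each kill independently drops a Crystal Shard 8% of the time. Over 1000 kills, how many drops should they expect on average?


Expected drops = kills * (drop_rate / 100)
= 1000 * (8 / 100)
= 1000 * 0.08
= 80.0

80.0 drops


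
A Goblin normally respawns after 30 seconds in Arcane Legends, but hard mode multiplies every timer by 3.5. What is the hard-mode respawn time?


Respawn time = base * multiplier
= 30 * 3.5
= 105.0 seconds

105.0 seconds


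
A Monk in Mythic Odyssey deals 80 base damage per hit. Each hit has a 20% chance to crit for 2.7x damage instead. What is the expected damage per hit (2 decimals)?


E[dmg] = base * (1 + crit_chance * (crit_mult - 1))
cc as decimal = 20/100 = 0.2
cm - 1 = 2.7 - 1 = 1.7
Bonus factor = 0.2 * 1.7 = 0.34
Total multiplier = 1 + 0.34 = 1.34
Expected damage = 80 * 1.34 = 107.20

107.20 damage


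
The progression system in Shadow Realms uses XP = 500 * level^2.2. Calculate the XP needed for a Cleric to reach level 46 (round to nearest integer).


XP = 500 * level^2.2
Substitute level = 46:
XP = 500 * 46^2.2
= 500 * 4550.58499
= 2275292

2275292 XP


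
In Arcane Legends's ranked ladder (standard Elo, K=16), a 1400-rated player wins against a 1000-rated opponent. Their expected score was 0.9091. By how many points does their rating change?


Elo update: delta = K * (S - Ea), where S = 1 (wins)
S - Ea = 1 - 0.9091 = 0.0909
Rating change = 16 * 0.0909
= 1.45

1.45 rating points


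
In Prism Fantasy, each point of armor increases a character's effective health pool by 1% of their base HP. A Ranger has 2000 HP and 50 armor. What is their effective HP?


EHP = 2000 * (1 + 50/100)
= 2000 * (1 + 0.5)
= 2000 * 1.5
= 3000.0

3000.0 EHP


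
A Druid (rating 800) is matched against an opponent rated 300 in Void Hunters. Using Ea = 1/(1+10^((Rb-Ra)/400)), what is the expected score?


Elo expected score: Ea = 1/(1 + 10^((Rb-Ra)/400))
Rb - Ra = 300 - 800 = -500
(Rb-Ra)/400 = -500/400 = -1.25
10^-1.25 = 0.056234
Ea = 1/(1 + 0.056234) = 1/1.056234 = 0.9468

0.9468


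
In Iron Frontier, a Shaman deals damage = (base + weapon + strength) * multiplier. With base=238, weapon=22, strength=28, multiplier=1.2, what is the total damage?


Sum base + weapon + str = 238 + 22 + 28 = 288
Multiply by 1.2:
288 * 1.2 = 345.6

345.6 damage


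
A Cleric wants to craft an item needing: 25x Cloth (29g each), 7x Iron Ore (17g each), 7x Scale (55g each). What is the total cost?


Cost breakdown:
  Cloth: 25 * 29 = 725
  Iron Ore: 7 * 17 = 119
  Scale: 7 * 55 = 385
Total = 725 + 119 + 385 = 1229

1229 gold


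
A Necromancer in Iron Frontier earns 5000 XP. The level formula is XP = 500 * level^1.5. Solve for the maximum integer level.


XP = 500 * level^1.5, so level = (XP / 500)^(1/1.5)
= (5000 / 500)^(1/1.5)
= 10.0^0.6667
= 4.6416
Floor: level = 4

level 4


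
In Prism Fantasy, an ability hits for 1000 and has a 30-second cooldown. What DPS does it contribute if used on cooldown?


DPS = damage / cooldown
= 1000 / 30
= 33.33

33.33 DPS


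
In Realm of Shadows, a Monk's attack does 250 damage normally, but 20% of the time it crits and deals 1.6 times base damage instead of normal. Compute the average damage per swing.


E[dmg] = base * (1 + crit_chance * (crit_mult - 1))
cc as decimal = 20/100 = 0.2
cm - 1 = 1.6 - 1 = 0.6
Bonus factor = 0.2 * 0.6 = 0.12
Total multiplier = 1 + 0.12 = 1.12
Expected damage = 250 * 1.12 = 280.00

280.00 damage


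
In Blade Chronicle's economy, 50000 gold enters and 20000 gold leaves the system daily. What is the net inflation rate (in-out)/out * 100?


Net gold = 50000 - 20000 = 30000
Inflation rate = net / sunk * 100 = 30000 / 20000 * 100
= 1.5 * 100
= 150.00%

150.00%


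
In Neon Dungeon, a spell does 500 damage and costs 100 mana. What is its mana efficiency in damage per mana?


Efficiency = damage / mana
= 500 / 100
= 5.00

5.00 dmg/mana


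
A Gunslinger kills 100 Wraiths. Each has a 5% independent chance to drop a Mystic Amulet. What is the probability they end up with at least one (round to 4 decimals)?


P(at least one) = 1 - P(none) = 1 - (1-p)^n
p = 5/100 = 0.05
1 - p = 0.95
(1 - p)^100 = 0.95^100 = 0.005921
P(at least one) = 1 - 0.005921 = 0.9941

0.9941


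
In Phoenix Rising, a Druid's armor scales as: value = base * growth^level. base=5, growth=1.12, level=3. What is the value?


value = base * growth^level
= 5 * 1.12^3
= 5 * 1.404928
= 7.02

7.02 armor


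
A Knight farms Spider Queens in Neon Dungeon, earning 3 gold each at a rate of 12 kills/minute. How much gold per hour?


Gold per minute = 3 * 12 = 36
Gold per hour = 36 * 60 = 2160

2160 gold/hour


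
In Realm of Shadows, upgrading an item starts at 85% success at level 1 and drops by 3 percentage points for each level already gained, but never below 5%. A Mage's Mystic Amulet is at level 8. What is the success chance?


raw_rate = 85 - 3 * (8 - 1)
= 85 - 3 * 7
= 85 - 21
= 64
Apply floor: max(64, 5) = 64%

64%


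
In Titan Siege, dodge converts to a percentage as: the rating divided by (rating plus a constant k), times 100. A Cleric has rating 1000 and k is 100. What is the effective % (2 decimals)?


effective% = rating / (rating + k) * 100
= 1000 / (1000 + 100) * 100
= 1000 / 1100 * 100
= 0.909091 * 100
= 90.91%

90.91%


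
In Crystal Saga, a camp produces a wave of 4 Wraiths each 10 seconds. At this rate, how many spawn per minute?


Spawns per minute = count * (60 / interval)
= 4 * (60 / 10)
= 4 * 6.0
= 24.0

24.0 per minute


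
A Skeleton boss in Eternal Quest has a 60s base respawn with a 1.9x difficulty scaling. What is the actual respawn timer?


Respawn time = base * multiplier
= 60 * 1.9
= 114.0 seconds

114.0 seconds


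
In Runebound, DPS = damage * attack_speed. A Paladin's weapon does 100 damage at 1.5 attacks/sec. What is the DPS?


DPS = damage * attack_speed
= 100 * 1.5
= 150.0

150.0 DPS


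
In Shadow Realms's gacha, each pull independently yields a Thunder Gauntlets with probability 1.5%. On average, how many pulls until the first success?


Expected pulls for a geometric distribution = 1/p = 100 / rate%
= 100 / 1.5
= 66.67

66.67 pulls


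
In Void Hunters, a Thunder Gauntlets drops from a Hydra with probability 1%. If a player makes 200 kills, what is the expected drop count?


Expected drops = kills * (drop_rate / 100)
= 200 * (1 / 100)
= 200 * 0.01
= 2.0

2.0 drops


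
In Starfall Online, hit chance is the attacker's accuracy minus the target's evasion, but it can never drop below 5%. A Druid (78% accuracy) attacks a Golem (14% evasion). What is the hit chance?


accuracy - evasion = 78 - 14 = 64
Apply floor: max(64, 5) = 64
Hit chance = 64%

64%


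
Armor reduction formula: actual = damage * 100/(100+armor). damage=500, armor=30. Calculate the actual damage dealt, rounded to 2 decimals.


actual = 500 * 100 / (100 + 30)
= 500 * 100 / 130
= 50000 / 130
= 384.62

384.62 damage


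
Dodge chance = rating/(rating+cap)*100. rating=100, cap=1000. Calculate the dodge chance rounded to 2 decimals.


dodge% = 100 / (100 + 1000) * 100
= 100 / 1100 * 100
= 0.090909 * 100
= 9.09%

9.09%


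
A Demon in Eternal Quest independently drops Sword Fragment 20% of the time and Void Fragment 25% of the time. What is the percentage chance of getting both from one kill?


For independent events, P(both) = P(A) * P(B)
= 20% * 25%
= 500 / 100 %
= 5.0%

5.0%


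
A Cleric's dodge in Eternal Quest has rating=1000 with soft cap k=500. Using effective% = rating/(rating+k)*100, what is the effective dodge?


effective% = rating / (rating + k) * 100
= 1000 / (1000 + 500) * 100
= 1000 / 1500 * 100
= 0.666667 * 100
= 66.67%

66.67%


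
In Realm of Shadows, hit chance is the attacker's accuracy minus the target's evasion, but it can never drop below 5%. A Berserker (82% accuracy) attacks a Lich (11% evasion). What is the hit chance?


accuracy - evasion = 82 - 11 = 71
Apply floor: max(71, 5) = 71
Hit chance = 71%

71%


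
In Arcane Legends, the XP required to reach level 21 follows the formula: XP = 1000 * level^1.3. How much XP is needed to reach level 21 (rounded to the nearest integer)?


XP = 1000 * level^1.3
Substitute level = 21:
XP = 1000 * 21^1.3
= 1000 * 52.3462
= 52346

52346 XP


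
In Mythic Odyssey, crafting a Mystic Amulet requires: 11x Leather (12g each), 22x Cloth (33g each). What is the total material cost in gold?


Cost breakdown:
  Leather: 11 * 12 = 132
  Cloth: 22 * 33 = 726
Total = 132 + 726 = 858

858 gold


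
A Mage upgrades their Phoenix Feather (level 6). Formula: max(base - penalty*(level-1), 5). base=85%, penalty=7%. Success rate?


raw_rate = 85 - 7 * (6 - 1)
= 85 - 7 * 5
= 85 - 35
= 50
Apply floor: max(50, 5) = 50%

50%


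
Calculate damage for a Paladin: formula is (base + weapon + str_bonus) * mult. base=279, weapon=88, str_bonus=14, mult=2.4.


Sum base + weapon + str = 279 + 88 + 14 = 381
Multiply by 2.4:
381 * 2.4 = 914.4

914.4 damage


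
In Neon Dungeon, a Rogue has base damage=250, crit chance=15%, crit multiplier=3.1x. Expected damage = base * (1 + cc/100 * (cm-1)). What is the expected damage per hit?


E[dmg] = base * (1 + crit_chance * (crit_mult - 1))
cc as decimal = 15/100 = 0.15
cm - 1 = 3.1 - 1 = 2.1
Bonus factor = 0.15 * 2.1 = 0.315
Total multiplier = 1 + 0.315 = 1.315
Expected damage = 250 * 1.315 = 328.75

328.75 damage


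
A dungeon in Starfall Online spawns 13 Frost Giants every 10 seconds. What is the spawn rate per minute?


Spawns per minute = count * (60 / interval)
= 13 * (60 / 10)
= 13 * 6.0
= 78.0

78.0 per minute


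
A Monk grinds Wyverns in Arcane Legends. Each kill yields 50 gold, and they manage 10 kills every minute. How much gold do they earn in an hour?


Gold per minute = 50 * 10 = 500
Gold per hour = 500 * 60 = 30000

30000 gold/hour


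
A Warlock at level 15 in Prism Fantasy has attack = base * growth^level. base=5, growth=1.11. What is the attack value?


value = base * growth^level
= 5 * 1.11^15
= 5 * 4.784589
= 23.92

23.92 attack


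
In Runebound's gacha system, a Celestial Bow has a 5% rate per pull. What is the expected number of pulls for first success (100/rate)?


Expected pulls for a geometric distribution = 1/p = 100 / rate%
= 100 / 5
= 20.0

20.0 pulls


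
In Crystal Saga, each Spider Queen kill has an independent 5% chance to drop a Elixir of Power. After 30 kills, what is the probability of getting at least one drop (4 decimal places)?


P(at least one) = 1 - P(none) = 1 - (1-p)^n
p = 5/100 = 0.05
1 - p = 0.95
(1 - p)^30 = 0.95^30 = 0.214639
P(at least one) = 1 - 0.214639 = 0.7854

0.7854


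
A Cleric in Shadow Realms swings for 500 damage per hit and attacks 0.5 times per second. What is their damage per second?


DPS = damage * attack_speed
= 500 * 0.5
= 250.0

250.0 DPS


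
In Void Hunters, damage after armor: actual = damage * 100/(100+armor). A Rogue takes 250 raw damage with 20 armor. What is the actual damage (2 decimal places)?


actual = 250 * 100 / (100 + 20)
= 250 * 100 / 120
= 25000 / 120
= 208.33

208.33 damage


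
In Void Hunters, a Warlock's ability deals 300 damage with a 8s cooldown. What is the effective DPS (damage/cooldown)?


DPS = damage / cooldown
= 300 / 8
= 37.50

37.50 DPS


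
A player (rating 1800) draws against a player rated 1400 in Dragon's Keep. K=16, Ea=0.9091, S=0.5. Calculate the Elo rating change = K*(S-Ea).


Elo update: delta = K * (S - Ea), where S = 0.5 (draws)
S - Ea = 0.5 - 0.9091 = -0.4091
Rating change = 16 * -0.4091
= -6.55

-6.55 rating points


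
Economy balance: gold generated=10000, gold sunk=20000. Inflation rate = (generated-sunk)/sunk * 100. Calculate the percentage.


Net gold = 10000 - 20000 = -10000
Inflation rate = net / sunk * 100 = -10000 / 20000 * 100
= -0.5 * 100
= -50.00%

-50.00%


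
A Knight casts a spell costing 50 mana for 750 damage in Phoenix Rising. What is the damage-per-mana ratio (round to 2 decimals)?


Efficiency = damage / mana
= 750 / 50
= 15.00

15.00 dmg/mana


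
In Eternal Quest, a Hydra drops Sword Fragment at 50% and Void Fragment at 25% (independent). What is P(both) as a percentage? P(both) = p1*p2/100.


For independent events, P(both) = P(A) * P(B)
= 50% * 25%
= 1250 / 100 %
= 12.5%

12.5%


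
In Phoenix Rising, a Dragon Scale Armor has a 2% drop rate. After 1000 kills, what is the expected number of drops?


Expected drops = kills * (drop_rate / 100)
= 1000 * (2 / 100)
= 1000 * 0.02
= 20.0

20.0 drops


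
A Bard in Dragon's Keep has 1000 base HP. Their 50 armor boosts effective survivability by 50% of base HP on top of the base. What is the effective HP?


EHP = 1000 * (1 + 50/100)
= 1000 * (1 + 0.5)
= 1000 * 1.5
= 1500.0

1500.0 EHP


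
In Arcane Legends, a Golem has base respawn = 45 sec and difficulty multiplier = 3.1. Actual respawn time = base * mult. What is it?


Respawn time = base * multiplier
= 45 * 3.1
= 139.5 seconds

139.5 seconds


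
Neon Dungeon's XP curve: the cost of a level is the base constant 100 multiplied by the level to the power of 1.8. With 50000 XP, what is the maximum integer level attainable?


XP = 100 * level^1.8, so level = (XP / 100)^(1/1.8)
= (50000 / 100)^(1/1.8)
= 500.0^0.5556
= 31.5811
Floor: level = 31

level 31


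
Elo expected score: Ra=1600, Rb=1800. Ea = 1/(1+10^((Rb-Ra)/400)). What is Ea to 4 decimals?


Elo expected score: Ea = 1/(1 + 10^((Rb-Ra)/400))
Rb - Ra = 1800 - 1600 = 200
(Rb-Ra)/400 = 200/400 = 0.5
10^0.5 = 3.162278
Ea = 1/(1 + 3.162278) = 1/4.162278 = 0.2403

0.2403


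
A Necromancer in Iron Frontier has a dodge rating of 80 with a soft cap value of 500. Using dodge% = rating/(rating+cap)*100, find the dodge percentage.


dodge% = 80 / (80 + 500) * 100
= 80 / 580 * 100
= 0.137931 * 100
= 13.79%

13.79%


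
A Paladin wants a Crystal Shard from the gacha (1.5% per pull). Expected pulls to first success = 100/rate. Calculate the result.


Expected pulls for a geometric distribution = 1/p = 100 / rate%
= 100 / 1.5
= 66.67

66.67 pulls


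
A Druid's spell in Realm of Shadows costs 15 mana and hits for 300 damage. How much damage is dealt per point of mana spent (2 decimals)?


Efficiency = damage / mana
= 300 / 15
= 20.00

20.00 dmg/mana


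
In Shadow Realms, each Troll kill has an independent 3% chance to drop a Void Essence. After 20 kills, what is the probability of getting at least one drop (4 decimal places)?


P(at least one) = 1 - P(none) = 1 - (1-p)^n
p = 3/100 = 0.03
1 - p = 0.97
(1 - p)^20 = 0.97^20 = 0.543794
P(at least one) = 1 - 0.543794 = 0.4562

0.4562


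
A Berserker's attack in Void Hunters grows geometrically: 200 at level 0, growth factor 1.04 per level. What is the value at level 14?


value = base * growth^level
= 200 * 1.04^14
= 200 * 1.731676
= 346.34

346.34 attack


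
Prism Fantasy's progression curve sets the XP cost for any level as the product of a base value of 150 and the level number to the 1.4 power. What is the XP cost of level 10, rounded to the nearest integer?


XP = 150 * level^1.4
Substitute level = 10:
XP = 150 * 10^1.4
= 150 * 25.1189
= 3768

3768 XP


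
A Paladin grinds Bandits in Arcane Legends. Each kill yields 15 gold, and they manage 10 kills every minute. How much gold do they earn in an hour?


Gold per minute = 15 * 10 = 150
Gold per hour = 150 * 60 = 9000

9000 gold/hour


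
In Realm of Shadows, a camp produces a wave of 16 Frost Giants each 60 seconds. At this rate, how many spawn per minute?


Spawns per minute = count * (60 / interval)
= 16 * (60 / 60)
= 16 * 1.0
= 16.0

16.0 per minute


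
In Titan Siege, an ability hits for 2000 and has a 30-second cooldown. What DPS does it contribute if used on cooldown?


DPS = damage / cooldown
= 2000 / 30
= 66.67

66.67 DPS


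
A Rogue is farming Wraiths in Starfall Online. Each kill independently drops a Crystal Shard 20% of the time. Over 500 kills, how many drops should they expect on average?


Expected drops = kills * (drop_rate / 100)
= 500 * (20 / 100)
= 500 * 0.2
= 100.0

100.0 drops


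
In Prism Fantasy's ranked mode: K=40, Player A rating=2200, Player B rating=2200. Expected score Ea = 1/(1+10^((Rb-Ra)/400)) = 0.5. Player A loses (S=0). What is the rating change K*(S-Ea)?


Elo update: delta = K * (S - Ea), where S = 0 (loses)
S - Ea = 0 - 0.5 = -0.5
Rating change = 40 * -0.5
= -20.00

-20.00 rating points


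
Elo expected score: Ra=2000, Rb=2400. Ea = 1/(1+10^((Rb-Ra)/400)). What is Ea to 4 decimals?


Elo expected score: Ea = 1/(1 + 10^((Rb-Ra)/400))
Rb - Ra = 2400 - 2000 = 400
(Rb-Ra)/400 = 400/400 = 1.0
10^1.0 = 10.0
Ea = 1/(1 + 10.0) = 1/11.0 = 0.0909

0.0909


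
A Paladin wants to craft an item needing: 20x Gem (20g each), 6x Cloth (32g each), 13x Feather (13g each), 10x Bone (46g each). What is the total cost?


Cost breakdown:
  Gem: 20 * 20 = 400
  Cloth: 6 * 32 = 192
  Feather: 13 * 13 = 169
  Bone: 10 * 46 = 460
Total = 400 + 192 + 169 + 460 = 1221

1221 gold


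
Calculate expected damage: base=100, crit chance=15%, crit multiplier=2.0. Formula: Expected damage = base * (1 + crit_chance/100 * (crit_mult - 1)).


E[dmg] = base * (1 + crit_chance * (crit_mult - 1))
cc as decimal = 15/100 = 0.15
cm - 1 = 2.0 - 1 = 1.0
Bonus factor = 0.15 * 1.0 = 0.15
Total multiplier = 1 + 0.15 = 1.15
Expected damage = 100 * 1.15 = 115.00

115.00 damage


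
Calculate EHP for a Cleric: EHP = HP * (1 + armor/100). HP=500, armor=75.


EHP = 500 * (1 + 75/100)
= 500 * (1 + 0.75)
= 500 * 1.75
= 875.0

875.0 EHP


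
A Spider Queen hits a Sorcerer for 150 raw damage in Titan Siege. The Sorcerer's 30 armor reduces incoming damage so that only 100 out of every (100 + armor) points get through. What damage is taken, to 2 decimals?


actual = 150 * 100 / (100 + 30)
= 150 * 100 / 130
= 15000 / 130
= 115.38

115.38 damage


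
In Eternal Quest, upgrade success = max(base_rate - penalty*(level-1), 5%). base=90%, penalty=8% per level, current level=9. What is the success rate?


raw_rate = 90 - 8 * (9 - 1)
= 90 - 8 * 8
= 90 - 64
= 26
Apply floor: max(26, 5) = 26%

26%


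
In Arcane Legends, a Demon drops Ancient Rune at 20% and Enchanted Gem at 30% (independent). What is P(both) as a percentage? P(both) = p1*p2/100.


For independent events, P(both) = P(A) * P(B)
= 20% * 30%
= 600 / 100 %
= 6.0%

6.0%


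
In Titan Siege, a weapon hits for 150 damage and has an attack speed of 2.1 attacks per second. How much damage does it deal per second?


DPS = damage * attack_speed
= 150 * 2.1
= 315.0

315.0 DPS


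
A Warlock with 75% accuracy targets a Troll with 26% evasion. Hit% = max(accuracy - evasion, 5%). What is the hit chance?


accuracy - evasion = 75 - 26 = 49
Apply floor: max(49, 5) = 49
Hit chance = 49%

49%


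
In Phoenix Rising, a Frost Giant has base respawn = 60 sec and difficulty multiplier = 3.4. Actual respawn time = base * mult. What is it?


Respawn time = base * multiplier
= 60 * 3.4
= 204.0 seconds

204.0 seconds


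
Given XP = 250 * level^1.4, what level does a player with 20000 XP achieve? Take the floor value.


XP = 250 * level^1.4, so level = (XP / 250)^(1/1.4)
= (20000 / 250)^(1/1.4)
= 80.0^0.7143
= 22.8744
Floor: level = 22

level 22


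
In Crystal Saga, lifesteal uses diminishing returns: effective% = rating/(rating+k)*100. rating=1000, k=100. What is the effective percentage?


effective% = rating / (rating + k) * 100
= 1000 / (1000 + 100) * 100
= 1000 / 1100 * 100
= 0.909091 * 100
= 90.91%

90.91%


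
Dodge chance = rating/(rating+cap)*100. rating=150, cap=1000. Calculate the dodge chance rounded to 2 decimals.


dodge% = 150 / (150 + 1000) * 100
= 150 / 1150 * 100
= 0.130435 * 100
= 13.04%

13.04%


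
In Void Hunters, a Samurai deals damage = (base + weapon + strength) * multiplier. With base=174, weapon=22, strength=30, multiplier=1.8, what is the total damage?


Sum base + weapon + str = 174 + 22 + 30 = 226
Multiply by 1.8:
226 * 1.8 = 406.8

406.8 damage


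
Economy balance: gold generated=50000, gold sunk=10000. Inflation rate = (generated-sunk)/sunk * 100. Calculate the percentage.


Net gold = 50000 - 10000 = 40000
Inflation rate = net / sunk * 100 = 40000 / 10000 * 100
= 4.0 * 100
= 400.00%

400.00%


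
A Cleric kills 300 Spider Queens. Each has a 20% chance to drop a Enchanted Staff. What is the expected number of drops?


Expected drops = kills * (drop_rate / 100)
= 300 * (20 / 100)
= 300 * 0.2
= 60.0

60.0 drops


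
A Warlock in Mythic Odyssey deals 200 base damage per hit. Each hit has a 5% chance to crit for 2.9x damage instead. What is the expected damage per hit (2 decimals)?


E[dmg] = base * (1 + crit_chance * (crit_mult - 1))
cc as decimal = 5/100 = 0.05
cm - 1 = 2.9 - 1 = 1.9
Bonus factor = 0.05 * 1.9 = 0.095
Total multiplier = 1 + 0.095 = 1.095
Expected damage = 200 * 1.095 = 219.00

219.00 damage


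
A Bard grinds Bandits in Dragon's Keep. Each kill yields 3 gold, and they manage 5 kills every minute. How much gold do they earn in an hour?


Gold per minute = 3 * 5 = 15
Gold per hour = 15 * 60 = 900

900 gold/hour


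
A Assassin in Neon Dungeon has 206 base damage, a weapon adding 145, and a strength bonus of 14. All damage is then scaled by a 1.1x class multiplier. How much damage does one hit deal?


Sum base + weapon + str = 206 + 145 + 14 = 365
Multiply by 1.1:
365 * 1.1 = 401.5

401.5 damage


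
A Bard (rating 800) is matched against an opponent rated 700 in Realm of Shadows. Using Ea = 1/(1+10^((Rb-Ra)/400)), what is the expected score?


Elo expected score: Ea = 1/(1 + 10^((Rb-Ra)/400))
Rb - Ra = 700 - 800 = -100
(Rb-Ra)/400 = -100/400 = -0.25
10^-0.25 = 0.562341
Ea = 1/(1 + 0.562341) = 1/1.562341 = 0.6401

0.6401


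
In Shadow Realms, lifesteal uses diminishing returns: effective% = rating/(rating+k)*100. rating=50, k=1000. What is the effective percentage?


effective% = rating / (rating + k) * 100
= 50 / (50 + 1000) * 100
= 50 / 1050 * 100
= 0.047619 * 100
= 4.76%

4.76%


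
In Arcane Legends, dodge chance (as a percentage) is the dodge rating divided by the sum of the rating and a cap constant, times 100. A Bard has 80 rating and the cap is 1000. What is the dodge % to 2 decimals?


dodge% = 80 / (80 + 1000) * 100
= 80 / 1080 * 100
= 0.074074 * 100
= 7.41%

7.41%


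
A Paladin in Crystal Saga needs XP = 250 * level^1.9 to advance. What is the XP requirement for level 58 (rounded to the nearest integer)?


XP = 250 * level^1.9
Substitute level = 58:
XP = 250 * 58^1.9
= 250 * 2241.3681
= 560342

560342 XP


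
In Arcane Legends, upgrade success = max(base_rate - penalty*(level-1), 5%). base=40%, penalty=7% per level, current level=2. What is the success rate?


raw_rate = 40 - 7 * (2 - 1)
= 40 - 7 * 1
= 40 - 7
= 33
Apply floor: max(33, 5) = 33%

33%


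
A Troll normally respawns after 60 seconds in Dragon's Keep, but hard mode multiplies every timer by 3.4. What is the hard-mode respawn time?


Respawn time = base * multiplier
= 60 * 3.4
= 204.0 seconds

204.0 seconds


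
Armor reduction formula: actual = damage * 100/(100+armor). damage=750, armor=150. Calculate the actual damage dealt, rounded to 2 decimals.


actual = 750 * 100 / (100 + 150)
= 750 * 100 / 250
= 75000 / 250
= 300.00

300.00 damage


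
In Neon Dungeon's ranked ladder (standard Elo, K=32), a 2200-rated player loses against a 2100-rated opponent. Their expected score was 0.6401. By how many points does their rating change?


Elo update: delta = K * (S - Ea), where S = 0 (loses)
S - Ea = 0 - 0.6401 = -0.6401
Rating change = 32 * -0.6401
= -20.48

-20.48 rating points


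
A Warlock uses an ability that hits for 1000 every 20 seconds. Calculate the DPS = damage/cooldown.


DPS = damage / cooldown
= 1000 / 20
= 50.00

50.00 DPS


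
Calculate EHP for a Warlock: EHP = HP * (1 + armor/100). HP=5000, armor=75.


EHP = 5000 * (1 + 75/100)
= 5000 * (1 + 0.75)
= 5000 * 1.75
= 8750.0

8750.0 EHP


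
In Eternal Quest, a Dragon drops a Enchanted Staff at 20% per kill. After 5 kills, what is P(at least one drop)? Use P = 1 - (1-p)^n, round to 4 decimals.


P(at least one) = 1 - P(none) = 1 - (1-p)^n
p = 20/100 = 0.2
1 - p = 0.8
(1 - p)^5 = 0.8^5 = 0.327680
P(at least one) = 1 - 0.327680 = 0.6723

0.6723


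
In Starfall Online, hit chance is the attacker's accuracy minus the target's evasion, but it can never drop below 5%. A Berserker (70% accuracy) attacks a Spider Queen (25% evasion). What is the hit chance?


accuracy - evasion = 70 - 25 = 45
Apply floor: max(45, 5) = 45
Hit chance = 45%

45%


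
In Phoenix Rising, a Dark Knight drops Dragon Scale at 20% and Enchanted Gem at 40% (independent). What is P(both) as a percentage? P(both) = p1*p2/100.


For independent events, P(both) = P(A) * P(B)
= 20% * 40%
= 800 / 100 %
= 8.0%

8.0%


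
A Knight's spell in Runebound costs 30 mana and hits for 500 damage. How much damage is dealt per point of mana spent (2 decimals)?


Efficiency = damage / mana
= 500 / 30
= 16.67

16.67 dmg/mana


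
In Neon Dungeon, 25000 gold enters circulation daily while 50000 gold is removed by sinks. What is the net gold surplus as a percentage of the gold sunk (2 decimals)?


Net gold = 25000 - 50000 = -25000
Inflation rate = net / sunk * 100 = -25000 / 50000 * 100
= -0.5 * 100
= -50.00%

-50.00%


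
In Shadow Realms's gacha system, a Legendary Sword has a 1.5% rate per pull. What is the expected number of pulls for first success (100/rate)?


Expected pulls for a geometric distribution = 1/p = 100 / rate%
= 100 / 1.5
= 66.67

66.67 pulls


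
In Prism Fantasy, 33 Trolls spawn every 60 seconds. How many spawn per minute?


Spawns per minute = count * (60 / interval)
= 33 * (60 / 60)
= 33 * 1.0
= 33.0

33.0 per minute


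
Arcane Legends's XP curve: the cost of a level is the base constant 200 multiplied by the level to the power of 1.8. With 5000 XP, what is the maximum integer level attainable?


XP = 200 * level^1.8, so level = (XP / 200)^(1/1.8)
= (5000 / 200)^(1/1.8)
= 25.0^0.5556
= 5.9791
Floor: level = 5

level 5


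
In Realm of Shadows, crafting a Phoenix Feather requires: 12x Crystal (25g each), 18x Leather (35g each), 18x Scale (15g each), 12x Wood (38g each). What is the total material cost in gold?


Cost breakdown:
  Crystal: 12 * 25 = 300
  Leather: 18 * 35 = 630
  Scale: 18 * 15 = 270
  Wood: 12 * 38 = 456
Total = 300 + 630 + 270 + 456 = 1656

1656 gold


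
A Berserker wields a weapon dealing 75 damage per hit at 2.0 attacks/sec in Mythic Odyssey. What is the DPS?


DPS = damage * attack_speed
= 75 * 2.0
= 150.0

150.0 DPS


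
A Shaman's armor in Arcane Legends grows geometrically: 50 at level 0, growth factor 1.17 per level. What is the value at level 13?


value = base * growth^level
= 50 * 1.17^13
= 50 * 7.698679
= 384.93

384.93 armor


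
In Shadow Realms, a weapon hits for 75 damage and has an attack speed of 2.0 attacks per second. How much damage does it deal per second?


DPS = damage * attack_speed
= 75 * 2.0
= 150.0

150.0 DPS


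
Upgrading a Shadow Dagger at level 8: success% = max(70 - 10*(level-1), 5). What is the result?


raw_rate = 70 - 10 * (8 - 1)
= 70 - 10 * 7
= 70 - 70
= 0
Apply floor: max(0, 5) = 5%

5%


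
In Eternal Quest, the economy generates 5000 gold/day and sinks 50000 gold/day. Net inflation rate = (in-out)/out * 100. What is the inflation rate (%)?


Net gold = 5000 - 50000 = -45000
Inflation rate = net / sunk * 100 = -45000 / 50000 * 100
= -0.9 * 100
= -90.00%

-90.00%


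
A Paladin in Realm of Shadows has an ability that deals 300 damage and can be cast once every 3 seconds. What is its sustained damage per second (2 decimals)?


DPS = damage / cooldown
= 300 / 3
= 100.00

100.00 DPS


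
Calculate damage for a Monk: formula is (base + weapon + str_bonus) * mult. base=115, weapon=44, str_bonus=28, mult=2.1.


Sum base + weapon + str = 115 + 44 + 28 = 187
Multiply by 2.1:
187 * 2.1 = 392.7

392.7 damage


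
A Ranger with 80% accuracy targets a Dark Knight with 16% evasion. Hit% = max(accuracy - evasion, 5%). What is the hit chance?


accuracy - evasion = 80 - 16 = 64
Apply floor: max(64, 5) = 64
Hit chance = 64%

64%


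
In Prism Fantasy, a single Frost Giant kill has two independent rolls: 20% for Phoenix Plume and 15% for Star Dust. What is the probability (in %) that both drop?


For independent events, P(both) = P(A) * P(B)
= 20% * 15%
= 300 / 100 %
= 3.0%

3.0%


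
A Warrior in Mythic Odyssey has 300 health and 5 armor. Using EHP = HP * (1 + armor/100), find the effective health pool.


EHP = 300 * (1 + 5/100)
= 300 * (1 + 0.05)
= 300 * 1.05
= 315.0

315.0 EHP


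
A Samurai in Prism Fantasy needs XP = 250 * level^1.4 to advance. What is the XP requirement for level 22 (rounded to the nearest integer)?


XP = 250 * level^1.4
Substitute level = 22:
XP = 250 * 22^1.4
= 250 * 75.7516
= 18938

18938 XP


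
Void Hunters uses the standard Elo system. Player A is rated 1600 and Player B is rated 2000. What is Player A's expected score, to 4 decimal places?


Elo expected score: Ea = 1/(1 + 10^((Rb-Ra)/400))
Rb - Ra = 2000 - 1600 = 400
(Rb-Ra)/400 = 400/400 = 1.0
10^1.0 = 10.0
Ea = 1/(1 + 10.0) = 1/11.0 = 0.0909

0.0909


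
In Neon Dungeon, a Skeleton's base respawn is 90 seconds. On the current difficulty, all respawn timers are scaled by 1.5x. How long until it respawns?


Respawn time = base * multiplier
= 90 * 1.5
= 135.0 seconds

135.0 seconds


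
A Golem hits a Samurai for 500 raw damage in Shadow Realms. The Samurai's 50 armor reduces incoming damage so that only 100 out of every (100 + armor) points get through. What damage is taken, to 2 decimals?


actual = 500 * 100 / (100 + 50)
= 500 * 100 / 150
= 50000 / 150
= 333.33

333.33 damage


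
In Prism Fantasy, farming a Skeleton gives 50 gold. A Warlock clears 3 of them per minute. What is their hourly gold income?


Gold per minute = 50 * 3 = 150
Gold per hour = 150 * 60 = 9000

9000 gold/hour


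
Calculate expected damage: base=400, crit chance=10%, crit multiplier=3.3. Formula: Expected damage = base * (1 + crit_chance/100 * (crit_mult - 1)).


E[dmg] = base * (1 + crit_chance * (crit_mult - 1))
cc as decimal = 10/100 = 0.1
cm - 1 = 3.3 - 1 = 2.3
Bonus factor = 0.1 * 2.3 = 0.23
Total multiplier = 1 + 0.23 = 1.23
Expected damage = 400 * 1.23 = 492.00

492.00 damage


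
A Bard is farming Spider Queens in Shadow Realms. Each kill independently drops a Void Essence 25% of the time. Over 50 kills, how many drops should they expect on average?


Expected drops = kills * (drop_rate / 100)
= 50 * (25 / 100)
= 50 * 0.25
= 12.5

12.5 drops


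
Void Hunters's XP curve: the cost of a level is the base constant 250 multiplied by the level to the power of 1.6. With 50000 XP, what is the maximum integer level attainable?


XP = 250 * level^1.6, so level = (XP / 250)^(1/1.6)
= (50000 / 250)^(1/1.6)
= 200.0^0.625
= 27.4248
Floor: level = 27

level 27


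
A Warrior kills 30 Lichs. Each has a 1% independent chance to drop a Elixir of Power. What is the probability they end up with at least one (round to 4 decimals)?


P(at least one) = 1 - P(none) = 1 - (1-p)^n
p = 1/100 = 0.01
1 - p = 0.99
(1 - p)^30 = 0.99^30 = 0.739700
P(at least one) = 1 - 0.739700 = 0.2603

0.2603


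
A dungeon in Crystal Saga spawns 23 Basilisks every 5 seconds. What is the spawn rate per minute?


Spawns per minute = count * (60 / interval)
= 23 * (60 / 5)
= 23 * 12.0
= 276.0

276.0 per minute


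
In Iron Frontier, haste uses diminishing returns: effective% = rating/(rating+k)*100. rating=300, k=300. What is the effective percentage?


effective% = rating / (rating + k) * 100
= 300 / (300 + 300) * 100
= 300 / 600 * 100
= 0.5 * 100
= 50.00%

50.00%


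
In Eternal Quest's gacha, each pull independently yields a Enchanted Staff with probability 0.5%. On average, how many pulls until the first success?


Expected pulls for a geometric distribution = 1/p = 100 / rate%
= 100 / 0.5
= 200.0

200.0 pulls


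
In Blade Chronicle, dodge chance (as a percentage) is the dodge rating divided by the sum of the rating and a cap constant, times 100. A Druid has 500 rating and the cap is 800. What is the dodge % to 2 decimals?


dodge% = 500 / (500 + 800) * 100
= 500 / 1300 * 100
= 0.384615 * 100
= 38.46%

38.46%


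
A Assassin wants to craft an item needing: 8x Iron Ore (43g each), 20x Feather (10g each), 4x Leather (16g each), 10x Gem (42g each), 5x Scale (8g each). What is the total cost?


Cost breakdown:
  Iron Ore: 8 * 43 = 344
  Feather: 20 * 10 = 200
  Leather: 4 * 16 = 64
  Gem: 10 * 42 = 420
  Scale: 5 * 8 = 40
Total = 344 + 200 + 64 + 420 + 40 = 1068

1068 gold


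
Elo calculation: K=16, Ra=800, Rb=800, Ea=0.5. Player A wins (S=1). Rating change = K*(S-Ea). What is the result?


Elo update: delta = K * (S - Ea), where S = 1 (wins)
S - Ea = 1 - 0.5 = 0.5
Rating change = 16 * 0.5
= 8.00

8.00 rating points


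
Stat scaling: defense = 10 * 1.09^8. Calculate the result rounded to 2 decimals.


value = base * growth^level
= 10 * 1.09^8
= 10 * 1.992563
= 19.93

19.93 defense


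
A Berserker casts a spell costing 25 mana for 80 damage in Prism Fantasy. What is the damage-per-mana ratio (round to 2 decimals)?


Efficiency = damage / mana
= 80 / 25
= 3.20

3.20 dmg/mana


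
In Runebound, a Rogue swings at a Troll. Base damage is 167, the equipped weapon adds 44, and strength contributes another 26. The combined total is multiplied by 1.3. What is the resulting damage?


Sum base + weapon + str = 167 + 44 + 26 = 237
Multiply by 1.3:
237 * 1.3 = 308.1

308.1 damage


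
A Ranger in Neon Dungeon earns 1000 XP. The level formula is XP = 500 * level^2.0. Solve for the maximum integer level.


XP = 500 * level^2.0, so level = (XP / 500)^(1/2.0)
= (1000 / 500)^(1/2.0)
= 2.0^0.5
= 1.4142
Floor: level = 1

level 1


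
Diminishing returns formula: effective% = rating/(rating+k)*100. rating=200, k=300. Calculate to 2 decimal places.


effective% = rating / (rating + k) * 100
= 200 / (200 + 300) * 100
= 200 / 500 * 100
= 0.4 * 100
= 40.00%

40.00%


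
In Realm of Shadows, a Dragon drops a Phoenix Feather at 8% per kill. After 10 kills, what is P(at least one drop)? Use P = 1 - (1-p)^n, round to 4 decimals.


P(at least one) = 1 - P(none) = 1 - (1-p)^n
p = 8/100 = 0.08
1 - p = 0.92
(1 - p)^10 = 0.92^10 = 0.434388
P(at least one) = 1 - 0.434388 = 0.5656

0.5656


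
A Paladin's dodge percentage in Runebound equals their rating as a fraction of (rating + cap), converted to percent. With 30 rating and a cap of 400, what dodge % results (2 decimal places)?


dodge% = 30 / (30 + 400) * 100
= 30 / 430 * 100
= 0.069767 * 100
= 6.98%

6.98%


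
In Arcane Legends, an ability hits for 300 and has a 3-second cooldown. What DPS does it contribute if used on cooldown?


DPS = damage / cooldown
= 300 / 3
= 100.00

100.00 DPS


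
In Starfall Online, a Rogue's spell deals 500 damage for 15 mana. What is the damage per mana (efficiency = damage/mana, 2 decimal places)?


Efficiency = damage / mana
= 500 / 15
= 33.33

33.33 dmg/mana


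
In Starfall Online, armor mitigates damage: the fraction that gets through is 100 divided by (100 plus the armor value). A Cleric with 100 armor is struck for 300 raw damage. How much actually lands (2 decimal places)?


actual = 300 * 100 / (100 + 100)
= 300 * 100 / 200
= 30000 / 200
= 150.00

150.00 damage


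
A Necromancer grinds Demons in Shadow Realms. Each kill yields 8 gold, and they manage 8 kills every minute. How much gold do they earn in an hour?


Gold per minute = 8 * 8 = 64
Gold per hour = 64 * 60 = 3840

3840 gold/hour


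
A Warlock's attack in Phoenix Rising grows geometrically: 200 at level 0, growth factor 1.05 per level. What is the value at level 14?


value = base * growth^level
= 200 * 1.05^14
= 200 * 1.979932
= 395.99

395.99 attack


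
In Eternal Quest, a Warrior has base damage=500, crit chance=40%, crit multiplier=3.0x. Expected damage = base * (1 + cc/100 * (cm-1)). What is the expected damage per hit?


E[dmg] = base * (1 + crit_chance * (crit_mult - 1))
cc as decimal = 40/100 = 0.4
cm - 1 = 3.0 - 1 = 2.0
Bonus factor = 0.4 * 2.0 = 0.8
Total multiplier = 1 + 0.8 = 1.8
Expected damage = 500 * 1.8 = 900.00

900.00 damage


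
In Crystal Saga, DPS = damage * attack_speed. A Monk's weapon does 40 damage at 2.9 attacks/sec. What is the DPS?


DPS = damage * attack_speed
= 40 * 2.9
= 116.0

116.0 DPS


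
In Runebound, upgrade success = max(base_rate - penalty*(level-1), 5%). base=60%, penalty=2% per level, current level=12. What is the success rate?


raw_rate = 60 - 2 * (12 - 1)
= 60 - 2 * 11
= 60 - 22
= 38
Apply floor: max(38, 5) = 38%

38%


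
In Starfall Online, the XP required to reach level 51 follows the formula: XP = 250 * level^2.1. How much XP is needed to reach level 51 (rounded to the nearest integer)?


XP = 250 * level^2.1
Substitute level = 51:
XP = 250 * 51^2.1
= 250 * 3853.8727
= 963468

963468 XP


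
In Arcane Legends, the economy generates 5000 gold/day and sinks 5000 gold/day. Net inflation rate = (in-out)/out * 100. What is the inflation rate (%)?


Net gold = 5000 - 5000 = 0
Inflation rate = net / sunk * 100 = 0 / 5000 * 100
= 0.0 * 100
= 0.00%

0.00%


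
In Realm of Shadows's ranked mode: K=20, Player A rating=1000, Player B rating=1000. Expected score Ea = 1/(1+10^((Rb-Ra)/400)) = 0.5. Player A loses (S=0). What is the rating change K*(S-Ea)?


Elo update: delta = K * (S - Ea), where S = 0 (loses)
S - Ea = 0 - 0.5 = -0.5
Rating change = 20 * -0.5
= -10.00

-10.00 rating points
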